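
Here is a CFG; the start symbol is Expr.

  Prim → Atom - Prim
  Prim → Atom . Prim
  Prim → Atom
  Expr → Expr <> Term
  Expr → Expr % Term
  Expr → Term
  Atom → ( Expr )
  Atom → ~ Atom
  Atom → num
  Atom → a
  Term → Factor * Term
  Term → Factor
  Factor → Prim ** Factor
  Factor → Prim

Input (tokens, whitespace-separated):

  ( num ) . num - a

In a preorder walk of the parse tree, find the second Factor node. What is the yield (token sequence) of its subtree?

num

[Expr [Term [Factor [Prim [Atom ( [Expr [Term [Factor [Prim [Atom num]]]]] )] . [Prim [Atom num] - [Prim [Atom a]]]]]]]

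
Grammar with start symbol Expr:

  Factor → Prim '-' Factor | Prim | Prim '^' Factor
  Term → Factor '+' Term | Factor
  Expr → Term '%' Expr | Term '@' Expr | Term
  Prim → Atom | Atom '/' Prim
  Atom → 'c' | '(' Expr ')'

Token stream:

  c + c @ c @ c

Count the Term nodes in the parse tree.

[Expr [Term [Factor [Prim [Atom c]]] + [Term [Factor [Prim [Atom c]]]]] @ [Expr [Term [Factor [Prim [Atom c]]]] @ [Expr [Term [Factor [Prim [Atom c]]]]]]]

4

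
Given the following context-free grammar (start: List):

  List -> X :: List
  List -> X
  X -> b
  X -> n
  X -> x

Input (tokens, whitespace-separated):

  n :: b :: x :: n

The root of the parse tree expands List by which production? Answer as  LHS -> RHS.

List -> X :: List

[List [X n] :: [List [X b] :: [List [X x] :: [List [X n]]]]]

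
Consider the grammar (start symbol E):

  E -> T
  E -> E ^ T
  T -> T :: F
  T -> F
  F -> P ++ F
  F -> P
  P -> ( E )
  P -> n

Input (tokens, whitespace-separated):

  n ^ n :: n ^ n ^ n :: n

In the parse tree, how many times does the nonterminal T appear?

[E [E [E [E [T [F [P n]]]] ^ [T [T [F [P n]]] :: [F [P n]]]] ^ [T [F [P n]]]] ^ [T [T [F [P n]]] :: [F [P n]]]]

6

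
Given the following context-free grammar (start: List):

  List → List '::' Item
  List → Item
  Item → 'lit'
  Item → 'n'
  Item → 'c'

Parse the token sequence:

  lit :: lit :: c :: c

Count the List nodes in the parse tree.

4

[List [List [List [List [Item lit]] :: [Item lit]] :: [Item c]] :: [Item c]]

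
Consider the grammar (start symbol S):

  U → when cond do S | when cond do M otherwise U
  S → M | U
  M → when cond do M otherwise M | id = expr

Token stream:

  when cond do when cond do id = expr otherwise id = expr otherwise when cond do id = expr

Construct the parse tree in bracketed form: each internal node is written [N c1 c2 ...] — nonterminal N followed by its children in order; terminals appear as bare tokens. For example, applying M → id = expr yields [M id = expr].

S
U
when cond do M otherwise U
when cond do when cond do M otherwise M otherwise U
when cond do when cond do id = expr otherwise M otherwise U
when cond do when cond do id = expr otherwise id = expr otherwise U
when cond do when cond do id = expr otherwise id = expr otherwise when cond do S
when cond do when cond do id = expr otherwise id = expr otherwise when cond do M
when cond do when cond do id = expr otherwise id = expr otherwise when cond do id = expr

[S [U when cond do [M when cond do [M id = expr] otherwise [M id = expr]] otherwise [U when cond do [S [M id = expr]]]]]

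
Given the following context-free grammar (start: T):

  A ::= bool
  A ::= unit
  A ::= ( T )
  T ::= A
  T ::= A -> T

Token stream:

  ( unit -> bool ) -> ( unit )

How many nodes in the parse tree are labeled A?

[T [A ( [T [A unit] -> [T [A bool]]] )] -> [T [A ( [T [A unit]] )]]]

5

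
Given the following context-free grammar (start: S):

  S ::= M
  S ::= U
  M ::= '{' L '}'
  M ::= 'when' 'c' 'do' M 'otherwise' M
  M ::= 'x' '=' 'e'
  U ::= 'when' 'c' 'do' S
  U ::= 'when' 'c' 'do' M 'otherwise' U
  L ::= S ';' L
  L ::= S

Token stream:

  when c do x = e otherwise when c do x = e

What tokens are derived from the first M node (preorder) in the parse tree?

[S [U when c do [M x = e] otherwise [U when c do [S [M x = e]]]]]

x = e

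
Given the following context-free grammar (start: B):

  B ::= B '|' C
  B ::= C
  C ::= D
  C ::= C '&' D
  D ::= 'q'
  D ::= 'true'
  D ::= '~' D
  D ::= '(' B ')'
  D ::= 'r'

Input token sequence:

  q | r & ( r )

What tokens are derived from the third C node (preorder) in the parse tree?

[B [B [C [D q]]] | [C [C [D r]] & [D ( [B [C [D r]]] )]]]

r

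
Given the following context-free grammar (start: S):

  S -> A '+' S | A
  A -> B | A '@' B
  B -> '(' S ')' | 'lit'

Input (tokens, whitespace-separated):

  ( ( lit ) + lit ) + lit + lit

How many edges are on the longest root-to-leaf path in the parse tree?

[S [A [B ( [S [A [B ( [S [A [B lit]]] )]] + [S [A [B lit]]]] )]] + [S [A [B lit]] + [S [A [B lit]]]]]

9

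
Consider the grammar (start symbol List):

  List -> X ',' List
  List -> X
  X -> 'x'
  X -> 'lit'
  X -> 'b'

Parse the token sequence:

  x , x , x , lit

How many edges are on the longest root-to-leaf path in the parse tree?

[List [X x] , [List [X x] , [List [X x] , [List [X lit]]]]]

5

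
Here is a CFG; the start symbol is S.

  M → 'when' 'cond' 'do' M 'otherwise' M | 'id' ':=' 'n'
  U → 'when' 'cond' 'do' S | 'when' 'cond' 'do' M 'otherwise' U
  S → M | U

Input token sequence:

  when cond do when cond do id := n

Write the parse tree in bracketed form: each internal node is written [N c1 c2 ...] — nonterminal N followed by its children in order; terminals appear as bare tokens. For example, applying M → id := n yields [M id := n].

S
U
when cond do S
when cond do U
when cond do when cond do S
when cond do when cond do M
when cond do when cond do id := n

[S [U when cond do [S [U when cond do [S [M id := n]]]]]]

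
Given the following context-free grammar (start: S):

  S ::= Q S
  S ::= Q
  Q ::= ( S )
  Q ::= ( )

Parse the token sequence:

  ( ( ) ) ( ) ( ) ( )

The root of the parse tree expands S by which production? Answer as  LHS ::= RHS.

[S [Q ( [S [Q ( )]] )] [S [Q ( )] [S [Q ( )] [S [Q ( )]]]]]

S ::= Q S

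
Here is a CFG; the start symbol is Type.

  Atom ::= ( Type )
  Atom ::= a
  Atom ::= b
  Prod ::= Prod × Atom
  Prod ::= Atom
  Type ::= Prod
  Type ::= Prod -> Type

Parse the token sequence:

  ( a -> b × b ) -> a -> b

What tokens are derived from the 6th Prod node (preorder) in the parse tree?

[Type [Prod [Atom ( [Type [Prod [Atom a]] -> [Type [Prod [Prod [Atom b]] × [Atom b]]]] )]] -> [Type [Prod [Atom a]] -> [Type [Prod [Atom b]]]]]

b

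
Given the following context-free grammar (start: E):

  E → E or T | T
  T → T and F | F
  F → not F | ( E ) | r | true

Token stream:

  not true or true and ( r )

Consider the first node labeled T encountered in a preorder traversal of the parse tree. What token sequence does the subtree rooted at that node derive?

not true

[E [E [T [F not [F true]]]] or [T [T [F true]] and [F ( [E [T [F r]]] )]]]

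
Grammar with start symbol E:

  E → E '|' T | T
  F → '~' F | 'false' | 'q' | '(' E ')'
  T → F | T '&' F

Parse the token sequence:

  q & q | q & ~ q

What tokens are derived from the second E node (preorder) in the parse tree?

q & q

[E [E [T [T [F q]] & [F q]]] | [T [T [F q]] & [F ~ [F q]]]]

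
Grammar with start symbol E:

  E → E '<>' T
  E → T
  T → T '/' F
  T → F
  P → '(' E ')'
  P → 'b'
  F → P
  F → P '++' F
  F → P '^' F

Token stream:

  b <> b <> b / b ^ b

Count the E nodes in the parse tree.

3

[E [E [E [T [F [P b]]]] <> [T [F [P b]]]] <> [T [T [F [P b]]] / [F [P b] ^ [F [P b]]]]]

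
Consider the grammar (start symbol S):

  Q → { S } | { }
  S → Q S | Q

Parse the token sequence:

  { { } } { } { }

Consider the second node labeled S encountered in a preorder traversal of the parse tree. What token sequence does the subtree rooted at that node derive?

[S [Q { [S [Q { }]] }] [S [Q { }] [S [Q { }]]]]

{ }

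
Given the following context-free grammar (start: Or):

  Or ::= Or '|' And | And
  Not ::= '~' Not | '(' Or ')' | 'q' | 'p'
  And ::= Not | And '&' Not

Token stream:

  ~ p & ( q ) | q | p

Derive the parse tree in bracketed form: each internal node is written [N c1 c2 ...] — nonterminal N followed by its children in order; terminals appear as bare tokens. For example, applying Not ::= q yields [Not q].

[Or [Or [Or [And [And [Not ~ [Not p]]] & [Not ( [Or [And [Not q]]] )]]] | [And [Not q]]] | [And [Not p]]]

Or
Or | And
Or | And | And
And | And | And
And & Not | And | And
Not & Not | And | And
~ Not & Not | And | And
~ p & Not | And | And
~ p & ( Or ) | And | And
~ p & ( And ) | And | And
~ p & ( Not ) | And | And
~ p & ( q ) | And | And
~ p & ( q ) | Not | And
~ p & ( q ) | q | And
~ p & ( q ) | q | Not
~ p & ( q ) | q | p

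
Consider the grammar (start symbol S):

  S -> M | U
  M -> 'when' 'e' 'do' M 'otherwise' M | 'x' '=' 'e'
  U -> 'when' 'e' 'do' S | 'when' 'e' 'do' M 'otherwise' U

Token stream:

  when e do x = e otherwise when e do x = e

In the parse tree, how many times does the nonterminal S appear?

[S [U when e do [M x = e] otherwise [U when e do [S [M x = e]]]]]

2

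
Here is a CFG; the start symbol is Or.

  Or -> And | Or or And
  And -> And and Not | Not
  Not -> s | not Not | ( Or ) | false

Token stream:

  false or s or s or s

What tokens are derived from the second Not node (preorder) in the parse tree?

[Or [Or [Or [Or [And [Not false]]] or [And [Not s]]] or [And [Not s]]] or [And [Not s]]]

s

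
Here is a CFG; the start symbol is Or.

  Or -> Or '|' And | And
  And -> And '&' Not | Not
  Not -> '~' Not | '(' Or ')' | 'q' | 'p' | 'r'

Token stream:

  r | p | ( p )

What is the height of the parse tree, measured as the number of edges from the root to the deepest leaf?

[Or [Or [Or [And [Not r]]] | [And [Not p]]] | [And [Not ( [Or [And [Not p]]] )]]]

6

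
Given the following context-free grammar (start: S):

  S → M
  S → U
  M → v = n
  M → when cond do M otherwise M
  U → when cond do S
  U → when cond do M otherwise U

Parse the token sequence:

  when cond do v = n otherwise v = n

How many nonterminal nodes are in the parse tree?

4

[S [M when cond do [M v = n] otherwise [M v = n]]]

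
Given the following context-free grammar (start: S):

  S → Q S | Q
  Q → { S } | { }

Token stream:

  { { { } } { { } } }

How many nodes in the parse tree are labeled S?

5

[S [Q { [S [Q { [S [Q { }]] }] [S [Q { [S [Q { }]] }]]] }]]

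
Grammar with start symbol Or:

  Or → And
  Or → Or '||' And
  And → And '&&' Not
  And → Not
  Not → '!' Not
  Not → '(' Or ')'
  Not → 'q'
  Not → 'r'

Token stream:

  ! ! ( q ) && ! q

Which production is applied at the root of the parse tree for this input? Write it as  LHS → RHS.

[Or [And [And [Not ! [Not ! [Not ( [Or [And [Not q]]] )]]]] && [Not ! [Not q]]]]

Or → And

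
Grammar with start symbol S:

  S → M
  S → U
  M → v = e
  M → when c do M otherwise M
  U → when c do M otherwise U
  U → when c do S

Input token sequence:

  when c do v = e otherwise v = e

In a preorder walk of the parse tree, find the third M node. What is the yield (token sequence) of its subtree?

v = e

[S [M when c do [M v = e] otherwise [M v = e]]]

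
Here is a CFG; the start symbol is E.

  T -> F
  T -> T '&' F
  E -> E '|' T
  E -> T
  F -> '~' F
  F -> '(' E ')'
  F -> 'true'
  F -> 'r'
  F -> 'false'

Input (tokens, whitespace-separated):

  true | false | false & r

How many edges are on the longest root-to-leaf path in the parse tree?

[E [E [E [T [F true]]] | [T [F false]]] | [T [T [F false]] & [F r]]]

5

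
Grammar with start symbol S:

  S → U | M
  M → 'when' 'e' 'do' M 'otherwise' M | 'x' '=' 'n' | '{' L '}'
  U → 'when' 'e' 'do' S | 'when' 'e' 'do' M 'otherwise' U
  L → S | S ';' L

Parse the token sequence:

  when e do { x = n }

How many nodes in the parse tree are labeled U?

[S [U when e do [S [M { [L [S [M x = n]]] }]]]]

1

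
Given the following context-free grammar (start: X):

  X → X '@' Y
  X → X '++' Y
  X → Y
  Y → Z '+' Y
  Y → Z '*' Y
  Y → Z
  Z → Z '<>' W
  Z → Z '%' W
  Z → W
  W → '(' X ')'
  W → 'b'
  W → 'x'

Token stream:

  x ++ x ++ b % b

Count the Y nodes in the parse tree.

[X [X [X [Y [Z [W x]]]] ++ [Y [Z [W x]]]] ++ [Y [Z [Z [W b]] % [W b]]]]

3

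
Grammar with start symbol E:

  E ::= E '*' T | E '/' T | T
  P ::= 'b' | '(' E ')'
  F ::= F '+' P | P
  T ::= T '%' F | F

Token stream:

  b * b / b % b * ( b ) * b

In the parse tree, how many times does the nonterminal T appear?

[E [E [E [E [E [T [F [P b]]]] * [T [F [P b]]]] / [T [T [F [P b]]] % [F [P b]]]] * [T [F [P ( [E [T [F [P b]]]] )]]]] * [T [F [P b]]]]

7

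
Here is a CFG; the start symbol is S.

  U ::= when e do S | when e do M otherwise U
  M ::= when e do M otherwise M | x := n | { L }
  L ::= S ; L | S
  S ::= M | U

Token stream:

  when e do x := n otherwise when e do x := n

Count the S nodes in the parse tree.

[S [U when e do [M x := n] otherwise [U when e do [S [M x := n]]]]]

2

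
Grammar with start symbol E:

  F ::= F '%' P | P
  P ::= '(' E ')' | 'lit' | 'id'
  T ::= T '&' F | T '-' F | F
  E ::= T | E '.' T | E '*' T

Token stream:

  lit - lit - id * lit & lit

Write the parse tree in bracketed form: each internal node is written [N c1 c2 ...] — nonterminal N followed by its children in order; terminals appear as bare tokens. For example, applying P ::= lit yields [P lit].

E
E * T
T * T
T - F * T
T - F - F * T
F - F - F * T
P - F - F * T
lit - F - F * T
lit - P - F * T
lit - lit - F * T
lit - lit - P * T
lit - lit - id * T
lit - lit - id * T & F
lit - lit - id * F & F
lit - lit - id * P & F
lit - lit - id * lit & F
lit - lit - id * lit & P
lit - lit - id * lit & lit

[E [E [T [T [T [F [P lit]]] - [F [P lit]]] - [F [P id]]]] * [T [T [F [P lit]]] & [F [P lit]]]]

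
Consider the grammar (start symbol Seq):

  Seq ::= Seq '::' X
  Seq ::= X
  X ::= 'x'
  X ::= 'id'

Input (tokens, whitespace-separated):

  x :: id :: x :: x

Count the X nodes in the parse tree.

[Seq [Seq [Seq [Seq [X x]] :: [X id]] :: [X x]] :: [X x]]

4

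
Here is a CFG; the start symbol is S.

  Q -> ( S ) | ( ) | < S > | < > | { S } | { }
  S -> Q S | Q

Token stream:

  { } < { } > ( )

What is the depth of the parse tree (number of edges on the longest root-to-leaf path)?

5

[S [Q { }] [S [Q < [S [Q { }]] >] [S [Q ( )]]]]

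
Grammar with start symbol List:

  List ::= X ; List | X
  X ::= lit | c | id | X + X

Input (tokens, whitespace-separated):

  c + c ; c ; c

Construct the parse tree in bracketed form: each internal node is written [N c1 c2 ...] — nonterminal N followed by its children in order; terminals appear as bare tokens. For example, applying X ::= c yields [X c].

[List [X [X c] + [X c]] ; [List [X c] ; [List [X c]]]]

List
X ; List
X + X ; List
c + X ; List
c + c ; List
c + c ; X ; List
c + c ; c ; List
c + c ; c ; X
c + c ; c ; c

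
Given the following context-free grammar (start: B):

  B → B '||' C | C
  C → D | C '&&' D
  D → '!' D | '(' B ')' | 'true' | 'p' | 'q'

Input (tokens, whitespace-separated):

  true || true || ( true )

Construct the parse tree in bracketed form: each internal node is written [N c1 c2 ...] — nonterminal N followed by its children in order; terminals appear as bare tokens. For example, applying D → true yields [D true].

[B [B [B [C [D true]]] || [C [D true]]] || [C [D ( [B [C [D true]]] )]]]

B
B || C
B || C || C
C || C || C
D || C || C
true || C || C
true || D || C
true || true || C
true || true || D
true || true || ( B )
true || true || ( C )
true || true || ( D )
true || true || ( true )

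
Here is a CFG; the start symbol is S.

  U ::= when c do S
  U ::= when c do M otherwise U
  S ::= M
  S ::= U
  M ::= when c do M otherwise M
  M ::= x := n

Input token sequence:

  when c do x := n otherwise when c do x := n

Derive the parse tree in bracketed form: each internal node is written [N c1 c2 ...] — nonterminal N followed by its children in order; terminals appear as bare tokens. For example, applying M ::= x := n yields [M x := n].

S
U
when c do M otherwise U
when c do x := n otherwise U
when c do x := n otherwise when c do S
when c do x := n otherwise when c do M
when c do x := n otherwise when c do x := n

[S [U when c do [M x := n] otherwise [U when c do [S [M x := n]]]]]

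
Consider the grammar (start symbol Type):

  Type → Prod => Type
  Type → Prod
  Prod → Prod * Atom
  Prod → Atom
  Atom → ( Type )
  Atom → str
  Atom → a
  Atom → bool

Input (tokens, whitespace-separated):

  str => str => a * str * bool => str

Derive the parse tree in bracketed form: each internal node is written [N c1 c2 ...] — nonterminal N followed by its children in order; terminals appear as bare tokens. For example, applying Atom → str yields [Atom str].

[Type [Prod [Atom str]] => [Type [Prod [Atom str]] => [Type [Prod [Prod [Prod [Atom a]] * [Atom str]] * [Atom bool]] => [Type [Prod [Atom str]]]]]]

Type
Prod => Type
Atom => Type
str => Type
str => Prod => Type
str => Atom => Type
str => str => Type
str => str => Prod => Type
str => str => Prod * Atom => Type
str => str => Prod * Atom * Atom => Type
str => str => Atom * Atom * Atom => Type
str => str => a * Atom * Atom => Type
str => str => a * str * Atom => Type
str => str => a * str * bool => Type
str => str => a * str * bool => Prod
str => str => a * str * bool => Atom
str => str => a * str * bool => str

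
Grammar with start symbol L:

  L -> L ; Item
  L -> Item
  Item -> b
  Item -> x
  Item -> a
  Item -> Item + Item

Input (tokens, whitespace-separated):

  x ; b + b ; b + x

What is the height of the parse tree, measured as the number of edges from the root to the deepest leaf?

4

[L [L [L [Item x]] ; [Item [Item b] + [Item b]]] ; [Item [Item b] + [Item x]]]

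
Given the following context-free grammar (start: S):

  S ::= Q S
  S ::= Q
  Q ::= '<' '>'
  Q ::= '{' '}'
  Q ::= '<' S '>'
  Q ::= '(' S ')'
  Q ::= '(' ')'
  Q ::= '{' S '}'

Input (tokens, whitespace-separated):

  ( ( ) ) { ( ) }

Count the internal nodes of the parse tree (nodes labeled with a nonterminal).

[S [Q ( [S [Q ( )]] )] [S [Q { [S [Q ( )]] }]]]

8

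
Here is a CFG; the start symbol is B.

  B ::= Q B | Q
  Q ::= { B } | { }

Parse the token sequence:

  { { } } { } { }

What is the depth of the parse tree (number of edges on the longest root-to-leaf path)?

4

[B [Q { [B [Q { }]] }] [B [Q { }] [B [Q { }]]]]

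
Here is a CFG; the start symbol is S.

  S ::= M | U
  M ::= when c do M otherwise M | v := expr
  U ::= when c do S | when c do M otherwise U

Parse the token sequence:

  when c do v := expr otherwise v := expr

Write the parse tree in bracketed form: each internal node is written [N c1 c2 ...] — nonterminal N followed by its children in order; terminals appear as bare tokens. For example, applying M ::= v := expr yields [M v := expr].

S
M
when c do M otherwise M
when c do v := expr otherwise M
when c do v := expr otherwise v := expr

[S [M when c do [M v := expr] otherwise [M v := expr]]]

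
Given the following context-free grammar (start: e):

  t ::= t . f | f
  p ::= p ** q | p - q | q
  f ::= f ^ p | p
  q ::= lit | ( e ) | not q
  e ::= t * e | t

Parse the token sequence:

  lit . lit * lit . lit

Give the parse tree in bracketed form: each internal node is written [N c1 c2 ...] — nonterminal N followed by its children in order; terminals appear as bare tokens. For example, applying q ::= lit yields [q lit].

[e [t [t [f [p [q lit]]]] . [f [p [q lit]]]] * [e [t [t [f [p [q lit]]]] . [f [p [q lit]]]]]]

e
t * e
t . f * e
f . f * e
p . f * e
q . f * e
lit . f * e
lit . p * e
lit . q * e
lit . lit * e
lit . lit * t
lit . lit * t . f
lit . lit * f . f
lit . lit * p . f
lit . lit * q . f
lit . lit * lit . f
lit . lit * lit . p
lit . lit * lit . q
lit . lit * lit . lit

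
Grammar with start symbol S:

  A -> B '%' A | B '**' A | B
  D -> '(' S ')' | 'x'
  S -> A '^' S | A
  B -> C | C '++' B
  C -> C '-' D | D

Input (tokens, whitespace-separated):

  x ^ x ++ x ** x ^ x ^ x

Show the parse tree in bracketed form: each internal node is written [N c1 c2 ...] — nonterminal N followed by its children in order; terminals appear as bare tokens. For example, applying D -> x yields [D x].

[S [A [B [C [D x]]]] ^ [S [A [B [C [D x]] ++ [B [C [D x]]]] ** [A [B [C [D x]]]]] ^ [S [A [B [C [D x]]]] ^ [S [A [B [C [D x]]]]]]]]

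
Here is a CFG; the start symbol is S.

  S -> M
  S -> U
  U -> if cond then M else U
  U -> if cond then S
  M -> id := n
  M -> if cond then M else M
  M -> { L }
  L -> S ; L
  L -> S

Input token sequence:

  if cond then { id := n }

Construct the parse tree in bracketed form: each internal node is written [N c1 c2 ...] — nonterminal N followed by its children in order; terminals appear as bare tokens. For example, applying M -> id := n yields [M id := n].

S
U
if cond then S
if cond then M
if cond then { L }
if cond then { S }
if cond then { M }
if cond then { id := n }

[S [U if cond then [S [M { [L [S [M id := n]]] }]]]]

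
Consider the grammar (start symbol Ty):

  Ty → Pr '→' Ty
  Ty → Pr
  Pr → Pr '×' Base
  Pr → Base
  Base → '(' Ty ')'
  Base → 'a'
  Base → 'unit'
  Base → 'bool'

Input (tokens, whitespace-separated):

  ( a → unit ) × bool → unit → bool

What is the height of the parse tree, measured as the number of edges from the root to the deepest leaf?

8

[Ty [Pr [Pr [Base ( [Ty [Pr [Base a]] → [Ty [Pr [Base unit]]]] )]] × [Base bool]] → [Ty [Pr [Base unit]] → [Ty [Pr [Base bool]]]]]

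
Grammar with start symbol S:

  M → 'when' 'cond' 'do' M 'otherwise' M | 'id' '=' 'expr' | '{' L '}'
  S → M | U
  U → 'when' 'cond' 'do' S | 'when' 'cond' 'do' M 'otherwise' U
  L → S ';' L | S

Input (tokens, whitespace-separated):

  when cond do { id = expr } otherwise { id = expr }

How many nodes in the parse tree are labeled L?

[S [M when cond do [M { [L [S [M id = expr]]] }] otherwise [M { [L [S [M id = expr]]] }]]]

2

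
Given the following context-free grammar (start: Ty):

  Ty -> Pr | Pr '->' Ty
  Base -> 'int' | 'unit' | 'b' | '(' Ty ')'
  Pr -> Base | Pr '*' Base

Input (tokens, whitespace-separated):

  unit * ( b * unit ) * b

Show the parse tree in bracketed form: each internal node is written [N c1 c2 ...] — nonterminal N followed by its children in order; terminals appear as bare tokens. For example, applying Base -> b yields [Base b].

Ty
Pr
Pr * Base
Pr * Base * Base
Base * Base * Base
unit * Base * Base
unit * ( Ty ) * Base
unit * ( Pr ) * Base
unit * ( Pr * Base ) * Base
unit * ( Base * Base ) * Base
unit * ( b * Base ) * Base
unit * ( b * unit ) * Base
unit * ( b * unit ) * b

[Ty [Pr [Pr [Pr [Base unit]] * [Base ( [Ty [Pr [Pr [Base b]] * [Base unit]]] )]] * [Base b]]]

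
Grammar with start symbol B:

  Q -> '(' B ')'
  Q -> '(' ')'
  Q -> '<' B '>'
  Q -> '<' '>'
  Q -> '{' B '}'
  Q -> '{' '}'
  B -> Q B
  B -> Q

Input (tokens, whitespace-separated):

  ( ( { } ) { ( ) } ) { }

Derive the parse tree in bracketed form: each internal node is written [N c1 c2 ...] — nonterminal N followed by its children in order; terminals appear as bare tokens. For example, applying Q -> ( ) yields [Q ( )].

B
Q B
( B ) B
( Q B ) B
( ( B ) B ) B
( ( Q ) B ) B
( ( { } ) B ) B
( ( { } ) Q ) B
( ( { } ) { B } ) B
( ( { } ) { Q } ) B
( ( { } ) { ( ) } ) B
( ( { } ) { ( ) } ) Q
( ( { } ) { ( ) } ) { }

[B [Q ( [B [Q ( [B [Q { }]] )] [B [Q { [B [Q ( )]] }]]] )] [B [Q { }]]]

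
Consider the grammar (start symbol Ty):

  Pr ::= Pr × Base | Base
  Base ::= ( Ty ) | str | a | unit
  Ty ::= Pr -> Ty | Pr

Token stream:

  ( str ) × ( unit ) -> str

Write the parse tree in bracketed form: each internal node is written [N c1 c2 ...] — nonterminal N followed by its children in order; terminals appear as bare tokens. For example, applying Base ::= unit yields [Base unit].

Ty
Pr -> Ty
Pr × Base -> Ty
Base × Base -> Ty
( Ty ) × Base -> Ty
( Pr ) × Base -> Ty
( Base ) × Base -> Ty
( str ) × Base -> Ty
( str ) × ( Ty ) -> Ty
( str ) × ( Pr ) -> Ty
( str ) × ( Base ) -> Ty
( str ) × ( unit ) -> Ty
( str ) × ( unit ) -> Pr
( str ) × ( unit ) -> Base
( str ) × ( unit ) -> str

[Ty [Pr [Pr [Base ( [Ty [Pr [Base str]]] )]] × [Base ( [Ty [Pr [Base unit]]] )]] -> [Ty [Pr [Base str]]]]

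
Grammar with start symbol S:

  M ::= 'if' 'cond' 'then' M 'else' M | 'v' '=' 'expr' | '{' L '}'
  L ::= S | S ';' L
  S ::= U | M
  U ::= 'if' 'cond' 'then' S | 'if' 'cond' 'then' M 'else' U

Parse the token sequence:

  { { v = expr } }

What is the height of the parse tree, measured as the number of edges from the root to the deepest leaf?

8

[S [M { [L [S [M { [L [S [M v = expr]]] }]]] }]]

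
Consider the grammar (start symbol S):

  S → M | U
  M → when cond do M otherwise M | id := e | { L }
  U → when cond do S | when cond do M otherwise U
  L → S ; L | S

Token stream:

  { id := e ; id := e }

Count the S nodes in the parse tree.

[S [M { [L [S [M id := e]] ; [L [S [M id := e]]]] }]]

3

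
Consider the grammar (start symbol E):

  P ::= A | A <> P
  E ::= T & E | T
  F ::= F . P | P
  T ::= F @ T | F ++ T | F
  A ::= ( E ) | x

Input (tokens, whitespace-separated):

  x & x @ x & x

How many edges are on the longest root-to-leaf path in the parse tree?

[E [T [F [P [A x]]]] & [E [T [F [P [A x]]] @ [T [F [P [A x]]]]] & [E [T [F [P [A x]]]]]]]

7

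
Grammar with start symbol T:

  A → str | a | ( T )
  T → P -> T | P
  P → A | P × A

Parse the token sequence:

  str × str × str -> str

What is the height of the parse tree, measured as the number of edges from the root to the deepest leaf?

5

[T [P [P [P [A str]] × [A str]] × [A str]] -> [T [P [A str]]]]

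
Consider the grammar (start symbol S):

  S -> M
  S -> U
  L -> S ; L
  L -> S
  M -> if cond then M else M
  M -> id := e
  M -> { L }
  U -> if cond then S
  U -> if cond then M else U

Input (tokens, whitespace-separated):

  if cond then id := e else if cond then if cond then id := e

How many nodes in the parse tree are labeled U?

3

[S [U if cond then [M id := e] else [U if cond then [S [U if cond then [S [M id := e]]]]]]]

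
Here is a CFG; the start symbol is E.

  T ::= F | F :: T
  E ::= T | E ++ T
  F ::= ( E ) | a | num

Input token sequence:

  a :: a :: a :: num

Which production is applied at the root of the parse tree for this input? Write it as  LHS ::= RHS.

E ::= T

[E [T [F a] :: [T [F a] :: [T [F a] :: [T [F num]]]]]]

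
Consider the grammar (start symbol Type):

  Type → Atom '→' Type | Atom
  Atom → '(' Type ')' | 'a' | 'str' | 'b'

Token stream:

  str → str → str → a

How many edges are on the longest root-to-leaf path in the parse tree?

5

[Type [Atom str] → [Type [Atom str] → [Type [Atom str] → [Type [Atom a]]]]]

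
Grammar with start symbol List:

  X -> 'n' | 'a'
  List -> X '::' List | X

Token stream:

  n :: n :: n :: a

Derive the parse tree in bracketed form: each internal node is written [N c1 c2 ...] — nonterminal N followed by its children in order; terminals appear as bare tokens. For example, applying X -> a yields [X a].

[List [X n] :: [List [X n] :: [List [X n] :: [List [X a]]]]]

List
X :: List
n :: List
n :: X :: List
n :: n :: List
n :: n :: X :: List
n :: n :: n :: List
n :: n :: n :: X
n :: n :: n :: a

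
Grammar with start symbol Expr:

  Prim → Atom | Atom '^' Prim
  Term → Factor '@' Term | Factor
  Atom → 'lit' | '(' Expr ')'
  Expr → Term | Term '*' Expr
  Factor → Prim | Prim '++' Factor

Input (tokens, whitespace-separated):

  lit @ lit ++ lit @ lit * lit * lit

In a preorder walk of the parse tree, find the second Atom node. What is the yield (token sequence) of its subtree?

[Expr [Term [Factor [Prim [Atom lit]]] @ [Term [Factor [Prim [Atom lit]] ++ [Factor [Prim [Atom lit]]]] @ [Term [Factor [Prim [Atom lit]]]]]] * [Expr [Term [Factor [Prim [Atom lit]]]] * [Expr [Term [Factor [Prim [Atom lit]]]]]]]

lit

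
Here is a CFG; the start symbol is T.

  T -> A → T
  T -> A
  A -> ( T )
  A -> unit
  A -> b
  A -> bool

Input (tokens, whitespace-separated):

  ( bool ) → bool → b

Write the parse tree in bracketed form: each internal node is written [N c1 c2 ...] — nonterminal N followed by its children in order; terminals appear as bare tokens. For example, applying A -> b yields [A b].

[T [A ( [T [A bool]] )] → [T [A bool] → [T [A b]]]]

T
A → T
( T ) → T
( A ) → T
( bool ) → T
( bool ) → A → T
( bool ) → bool → T
( bool ) → bool → A
( bool ) → bool → b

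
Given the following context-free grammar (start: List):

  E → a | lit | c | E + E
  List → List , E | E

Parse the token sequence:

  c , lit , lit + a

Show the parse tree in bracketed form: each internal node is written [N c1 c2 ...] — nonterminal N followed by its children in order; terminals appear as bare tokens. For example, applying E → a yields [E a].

[List [List [List [E c]] , [E lit]] , [E [E lit] + [E a]]]

List
List , E
List , E , E
E , E , E
c , E , E
c , lit , E
c , lit , E + E
c , lit , lit + E
c , lit , lit + a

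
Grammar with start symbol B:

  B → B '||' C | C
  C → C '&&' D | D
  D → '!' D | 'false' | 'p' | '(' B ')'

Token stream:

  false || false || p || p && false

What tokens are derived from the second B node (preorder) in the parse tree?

false || false || p

[B [B [B [B [C [D false]]] || [C [D false]]] || [C [D p]]] || [C [C [D p]] && [D false]]]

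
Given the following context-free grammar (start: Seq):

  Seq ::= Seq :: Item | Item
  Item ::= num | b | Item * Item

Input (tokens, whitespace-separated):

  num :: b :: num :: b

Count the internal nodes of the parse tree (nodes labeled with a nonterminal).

8

[Seq [Seq [Seq [Seq [Item num]] :: [Item b]] :: [Item num]] :: [Item b]]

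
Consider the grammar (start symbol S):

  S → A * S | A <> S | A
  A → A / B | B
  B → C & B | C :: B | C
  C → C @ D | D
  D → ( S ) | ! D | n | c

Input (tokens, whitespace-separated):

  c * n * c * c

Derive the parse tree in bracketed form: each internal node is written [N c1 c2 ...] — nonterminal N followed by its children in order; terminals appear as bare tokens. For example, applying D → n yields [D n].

S
A * S
B * S
C * S
D * S
c * S
c * A * S
c * B * S
c * C * S
c * D * S
c * n * S
c * n * A * S
c * n * B * S
c * n * C * S
c * n * D * S
c * n * c * S
c * n * c * A
c * n * c * B
c * n * c * C
c * n * c * D
c * n * c * c

[S [A [B [C [D c]]]] * [S [A [B [C [D n]]]] * [S [A [B [C [D c]]]] * [S [A [B [C [D c]]]]]]]]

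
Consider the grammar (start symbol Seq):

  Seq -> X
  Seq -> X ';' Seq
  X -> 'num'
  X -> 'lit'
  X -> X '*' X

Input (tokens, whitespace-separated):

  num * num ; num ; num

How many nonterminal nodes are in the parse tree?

[Seq [X [X num] * [X num]] ; [Seq [X num] ; [Seq [X num]]]]

8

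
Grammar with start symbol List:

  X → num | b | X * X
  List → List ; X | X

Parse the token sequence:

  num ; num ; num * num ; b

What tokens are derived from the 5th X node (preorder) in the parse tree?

[List [List [List [List [X num]] ; [X num]] ; [X [X num] * [X num]]] ; [X b]]

num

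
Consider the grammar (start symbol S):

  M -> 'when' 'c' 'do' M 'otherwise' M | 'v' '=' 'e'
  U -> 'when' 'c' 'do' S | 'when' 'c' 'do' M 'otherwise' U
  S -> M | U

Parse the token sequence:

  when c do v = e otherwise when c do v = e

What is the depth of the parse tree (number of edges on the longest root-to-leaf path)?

5

[S [U when c do [M v = e] otherwise [U when c do [S [M v = e]]]]]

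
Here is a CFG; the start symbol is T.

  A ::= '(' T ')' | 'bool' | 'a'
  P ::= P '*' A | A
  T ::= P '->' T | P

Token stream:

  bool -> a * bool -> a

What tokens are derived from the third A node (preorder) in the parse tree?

bool

[T [P [A bool]] -> [T [P [P [A a]] * [A bool]] -> [T [P [A a]]]]]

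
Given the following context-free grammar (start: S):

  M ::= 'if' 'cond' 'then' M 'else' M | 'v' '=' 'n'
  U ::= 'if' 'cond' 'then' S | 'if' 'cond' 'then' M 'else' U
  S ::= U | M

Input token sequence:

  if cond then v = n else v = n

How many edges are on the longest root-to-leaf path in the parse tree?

3

[S [M if cond then [M v = n] else [M v = n]]]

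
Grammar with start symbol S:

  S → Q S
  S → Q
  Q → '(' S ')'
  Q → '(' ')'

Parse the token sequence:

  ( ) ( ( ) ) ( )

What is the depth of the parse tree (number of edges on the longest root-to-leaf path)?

5

[S [Q ( )] [S [Q ( [S [Q ( )]] )] [S [Q ( )]]]]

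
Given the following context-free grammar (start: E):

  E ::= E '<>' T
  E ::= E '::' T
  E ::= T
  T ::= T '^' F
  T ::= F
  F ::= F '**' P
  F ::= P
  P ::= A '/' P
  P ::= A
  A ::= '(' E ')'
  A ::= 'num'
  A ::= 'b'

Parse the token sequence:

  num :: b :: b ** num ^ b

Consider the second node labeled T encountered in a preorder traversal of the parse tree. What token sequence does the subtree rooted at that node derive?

b

[E [E [E [T [F [P [A num]]]]] :: [T [F [P [A b]]]]] :: [T [T [F [F [P [A b]]] ** [P [A num]]]] ^ [F [P [A b]]]]]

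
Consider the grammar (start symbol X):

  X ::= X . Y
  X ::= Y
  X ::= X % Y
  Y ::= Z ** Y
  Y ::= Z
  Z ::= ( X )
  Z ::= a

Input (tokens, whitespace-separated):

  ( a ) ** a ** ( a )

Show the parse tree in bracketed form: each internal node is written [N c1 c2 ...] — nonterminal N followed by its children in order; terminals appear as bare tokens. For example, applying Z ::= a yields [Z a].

[X [Y [Z ( [X [Y [Z a]]] )] ** [Y [Z a] ** [Y [Z ( [X [Y [Z a]]] )]]]]]

X
Y
Z ** Y
( X ) ** Y
( Y ) ** Y
( Z ) ** Y
( a ) ** Y
( a ) ** Z ** Y
( a ) ** a ** Y
( a ) ** a ** Z
( a ) ** a ** ( X )
( a ) ** a ** ( Y )
( a ) ** a ** ( Z )
( a ) ** a ** ( a )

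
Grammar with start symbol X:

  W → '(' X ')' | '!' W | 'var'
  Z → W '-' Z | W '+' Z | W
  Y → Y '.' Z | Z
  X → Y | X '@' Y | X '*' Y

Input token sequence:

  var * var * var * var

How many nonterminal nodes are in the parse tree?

[X [X [X [X [Y [Z [W var]]]] * [Y [Z [W var]]]] * [Y [Z [W var]]]] * [Y [Z [W var]]]]

16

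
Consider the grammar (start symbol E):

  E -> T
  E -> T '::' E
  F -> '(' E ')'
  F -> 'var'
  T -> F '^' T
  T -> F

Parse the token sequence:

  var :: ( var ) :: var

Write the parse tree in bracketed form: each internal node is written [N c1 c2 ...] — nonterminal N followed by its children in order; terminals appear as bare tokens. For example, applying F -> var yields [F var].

[E [T [F var]] :: [E [T [F ( [E [T [F var]]] )]] :: [E [T [F var]]]]]

E
T :: E
F :: E
var :: E
var :: T :: E
var :: F :: E
var :: ( E ) :: E
var :: ( T ) :: E
var :: ( F ) :: E
var :: ( var ) :: E
var :: ( var ) :: T
var :: ( var ) :: F
var :: ( var ) :: var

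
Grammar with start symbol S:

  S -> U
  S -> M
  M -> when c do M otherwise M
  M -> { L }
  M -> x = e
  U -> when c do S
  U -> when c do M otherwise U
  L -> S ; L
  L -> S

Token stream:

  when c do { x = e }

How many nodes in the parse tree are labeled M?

[S [U when c do [S [M { [L [S [M x = e]]] }]]]]

2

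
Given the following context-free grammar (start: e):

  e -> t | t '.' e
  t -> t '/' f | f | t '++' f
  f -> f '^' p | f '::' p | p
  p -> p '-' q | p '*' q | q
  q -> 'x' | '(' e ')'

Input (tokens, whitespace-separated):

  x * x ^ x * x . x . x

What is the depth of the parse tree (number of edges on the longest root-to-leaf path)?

7

[e [t [f [f [p [p [q x]] * [q x]]] ^ [p [p [q x]] * [q x]]]] . [e [t [f [p [q x]]]] . [e [t [f [p [q x]]]]]]]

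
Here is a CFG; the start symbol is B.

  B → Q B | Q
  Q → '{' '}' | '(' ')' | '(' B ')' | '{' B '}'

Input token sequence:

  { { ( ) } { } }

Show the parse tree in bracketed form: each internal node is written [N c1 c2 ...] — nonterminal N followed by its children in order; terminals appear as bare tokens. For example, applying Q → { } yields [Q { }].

[B [Q { [B [Q { [B [Q ( )]] }] [B [Q { }]]] }]]

B
Q
{ B }
{ Q B }
{ { B } B }
{ { Q } B }
{ { ( ) } B }
{ { ( ) } Q }
{ { ( ) } { } }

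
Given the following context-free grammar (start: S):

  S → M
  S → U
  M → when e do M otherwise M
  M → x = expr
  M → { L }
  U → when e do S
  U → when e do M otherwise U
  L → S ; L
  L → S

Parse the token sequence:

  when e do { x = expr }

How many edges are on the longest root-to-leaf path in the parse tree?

[S [U when e do [S [M { [L [S [M x = expr]]] }]]]]

7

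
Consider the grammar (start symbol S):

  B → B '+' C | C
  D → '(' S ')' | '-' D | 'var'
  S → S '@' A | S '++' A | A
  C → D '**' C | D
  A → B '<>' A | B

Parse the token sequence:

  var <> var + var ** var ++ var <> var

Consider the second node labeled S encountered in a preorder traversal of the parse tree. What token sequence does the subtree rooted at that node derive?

var <> var + var ** var

[S [S [A [B [C [D var]]] <> [A [B [B [C [D var]]] + [C [D var] ** [C [D var]]]]]]] ++ [A [B [C [D var]]] <> [A [B [C [D var]]]]]]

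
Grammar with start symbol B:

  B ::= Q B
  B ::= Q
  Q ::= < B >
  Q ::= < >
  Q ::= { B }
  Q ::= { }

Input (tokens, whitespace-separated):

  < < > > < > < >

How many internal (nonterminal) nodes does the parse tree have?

[B [Q < [B [Q < >]] >] [B [Q < >] [B [Q < >]]]]

8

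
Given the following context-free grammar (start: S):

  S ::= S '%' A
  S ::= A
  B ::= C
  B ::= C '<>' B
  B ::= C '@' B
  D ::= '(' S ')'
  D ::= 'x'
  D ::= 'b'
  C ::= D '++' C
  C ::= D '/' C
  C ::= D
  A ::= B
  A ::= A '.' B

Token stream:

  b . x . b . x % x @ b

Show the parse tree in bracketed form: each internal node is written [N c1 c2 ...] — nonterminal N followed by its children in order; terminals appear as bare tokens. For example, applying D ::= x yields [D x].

[S [S [A [A [A [A [B [C [D b]]]] . [B [C [D x]]]] . [B [C [D b]]]] . [B [C [D x]]]]] % [A [B [C [D x]] @ [B [C [D b]]]]]]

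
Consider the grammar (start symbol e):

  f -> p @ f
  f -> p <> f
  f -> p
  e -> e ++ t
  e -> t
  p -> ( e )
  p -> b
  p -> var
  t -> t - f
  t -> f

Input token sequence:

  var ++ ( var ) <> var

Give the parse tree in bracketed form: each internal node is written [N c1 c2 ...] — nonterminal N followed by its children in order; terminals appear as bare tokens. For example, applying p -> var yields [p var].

e
e ++ t
t ++ t
f ++ t
p ++ t
var ++ t
var ++ f
var ++ p <> f
var ++ ( e ) <> f
var ++ ( t ) <> f
var ++ ( f ) <> f
var ++ ( p ) <> f
var ++ ( var ) <> f
var ++ ( var ) <> p
var ++ ( var ) <> var

[e [e [t [f [p var]]]] ++ [t [f [p ( [e [t [f [p var]]]] )] <> [f [p var]]]]]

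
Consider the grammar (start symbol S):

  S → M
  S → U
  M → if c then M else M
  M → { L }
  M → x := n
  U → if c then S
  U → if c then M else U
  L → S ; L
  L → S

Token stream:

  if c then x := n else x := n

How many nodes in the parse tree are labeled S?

1

[S [M if c then [M x := n] else [M x := n]]]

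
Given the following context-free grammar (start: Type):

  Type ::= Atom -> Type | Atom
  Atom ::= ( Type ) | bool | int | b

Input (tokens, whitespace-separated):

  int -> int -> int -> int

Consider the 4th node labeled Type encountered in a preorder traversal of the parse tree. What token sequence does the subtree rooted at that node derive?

int

[Type [Atom int] -> [Type [Atom int] -> [Type [Atom int] -> [Type [Atom int]]]]]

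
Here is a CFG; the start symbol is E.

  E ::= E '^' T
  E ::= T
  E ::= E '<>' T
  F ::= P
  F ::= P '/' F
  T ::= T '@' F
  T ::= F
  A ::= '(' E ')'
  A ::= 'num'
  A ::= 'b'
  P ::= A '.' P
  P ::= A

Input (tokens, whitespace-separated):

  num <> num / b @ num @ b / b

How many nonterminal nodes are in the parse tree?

[E [E [T [F [P [A num]]]]] <> [T [T [T [F [P [A num]] / [F [P [A b]]]]] @ [F [P [A num]]]] @ [F [P [A b]] / [F [P [A b]]]]]]

24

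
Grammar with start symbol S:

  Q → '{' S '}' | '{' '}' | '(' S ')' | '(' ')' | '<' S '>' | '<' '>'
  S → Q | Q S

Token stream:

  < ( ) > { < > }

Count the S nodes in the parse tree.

4

[S [Q < [S [Q ( )]] >] [S [Q { [S [Q < >]] }]]]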